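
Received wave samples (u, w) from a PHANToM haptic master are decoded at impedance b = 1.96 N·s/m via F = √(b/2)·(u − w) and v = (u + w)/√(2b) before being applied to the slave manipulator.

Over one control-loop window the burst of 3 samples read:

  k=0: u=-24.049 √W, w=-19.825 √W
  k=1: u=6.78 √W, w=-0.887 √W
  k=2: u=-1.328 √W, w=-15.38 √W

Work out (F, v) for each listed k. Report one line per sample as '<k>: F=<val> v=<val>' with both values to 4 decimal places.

0: F=-4.1815 v=-22.1597
1: F=7.5899 v=2.9764
2: F=13.9108 v=-8.4388

k=0: u−w=-4.2240, u+w=-43.8740; √(b/2)=0.9899, √(2b)=1.9799; F=0.9899×(-4.224)=-4.1815, v=-43.8740/1.9799=-22.1597
k=1: u−w=7.6670, u+w=5.8930; √(b/2)=0.9899, √(2b)=1.9799; F=0.9899×7.667=7.5899, v=5.8930/1.9799=2.9764
k=2: u−w=14.0520, u+w=-16.7080; √(b/2)=0.9899, √(2b)=1.9799; F=0.9899×14.052=13.9108, v=-16.7080/1.9799=-8.4388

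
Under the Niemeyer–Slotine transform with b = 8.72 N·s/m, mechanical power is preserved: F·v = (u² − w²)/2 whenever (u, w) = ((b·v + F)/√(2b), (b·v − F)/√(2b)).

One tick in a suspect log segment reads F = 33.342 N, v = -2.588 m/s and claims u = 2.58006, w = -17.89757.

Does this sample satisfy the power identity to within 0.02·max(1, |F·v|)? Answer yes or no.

no

F·v = 33.342×(-2.588) = -86.2891 W.
(u² − w²)/2 = (6.6567 − 320.3230)/2 = -156.8332 W.
|Δ| = 70.5441;  2% of max(1, |F·v|) = 1.7258.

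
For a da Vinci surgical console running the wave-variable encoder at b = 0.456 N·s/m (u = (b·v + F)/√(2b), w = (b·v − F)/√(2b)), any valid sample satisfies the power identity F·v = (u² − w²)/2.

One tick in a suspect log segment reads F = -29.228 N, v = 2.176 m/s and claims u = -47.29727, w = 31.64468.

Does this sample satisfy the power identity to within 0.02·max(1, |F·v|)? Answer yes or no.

F·v = (-29.228)×2.176 = -63.6001 W.
(u² − w²)/2 = (2237.0317 − 1001.3858)/2 = 617.8230 W.
|Δ| = 681.4231;  2% of max(1, |F·v|) = 1.2720.

no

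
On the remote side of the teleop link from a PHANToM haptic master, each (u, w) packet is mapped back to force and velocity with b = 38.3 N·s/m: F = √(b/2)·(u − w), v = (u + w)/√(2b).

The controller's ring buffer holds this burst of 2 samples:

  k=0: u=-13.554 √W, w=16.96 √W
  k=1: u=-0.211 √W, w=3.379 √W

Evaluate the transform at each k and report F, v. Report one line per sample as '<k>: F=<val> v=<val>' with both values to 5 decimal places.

0: F=-133.53144 v=0.38916
1: F=-15.71010 v=0.36197

k=0: u−w=-30.51400, u+w=3.40600; √(b/2)=4.37607, √(2b)=8.75214; F=4.37607×(-30.514)=-133.53144, v=3.40600/8.75214=0.38916
k=1: u−w=-3.59000, u+w=3.16800; √(b/2)=4.37607, √(2b)=8.75214; F=4.37607×(-3.59)=-15.71010, v=3.16800/8.75214=0.36197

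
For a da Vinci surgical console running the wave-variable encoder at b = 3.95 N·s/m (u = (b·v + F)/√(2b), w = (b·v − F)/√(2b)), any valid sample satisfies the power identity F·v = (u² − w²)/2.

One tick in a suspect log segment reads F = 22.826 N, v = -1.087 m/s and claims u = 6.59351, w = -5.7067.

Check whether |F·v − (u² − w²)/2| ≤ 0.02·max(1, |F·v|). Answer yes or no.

no

F·v = 22.826×(-1.087) = -24.81186 W.
(u² − w²)/2 = (43.47437 − 32.56642)/2 = 5.45397 W.
|Δ| = 30.26584;  2% of max(1, |F·v|) = 0.49624.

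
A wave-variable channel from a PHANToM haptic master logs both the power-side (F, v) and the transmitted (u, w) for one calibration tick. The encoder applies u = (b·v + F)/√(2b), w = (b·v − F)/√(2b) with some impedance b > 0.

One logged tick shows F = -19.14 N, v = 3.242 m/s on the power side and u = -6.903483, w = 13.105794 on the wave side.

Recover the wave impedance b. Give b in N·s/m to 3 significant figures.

b = 1.83 N·s/m

u + w = 6.202311;  u + w = √(2b)·v, so √(2b) = 6.202311/3.242 = 1.913113.
b = (√(2b))²/2 = 3.660000/2 = 1.830000.
(Check via u − w = 2F/√(2b): u − w = -20.009277, 2F/√(2b) = -20.009277.)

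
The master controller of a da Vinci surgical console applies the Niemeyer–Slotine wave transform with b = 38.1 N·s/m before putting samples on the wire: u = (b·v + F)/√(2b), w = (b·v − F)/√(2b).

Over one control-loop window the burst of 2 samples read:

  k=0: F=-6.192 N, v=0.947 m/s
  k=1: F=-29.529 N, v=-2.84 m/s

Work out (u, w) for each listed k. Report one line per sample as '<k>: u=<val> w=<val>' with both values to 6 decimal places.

k=0: b·v=38.1×0.947=36.080700; √(2b)=8.729261; u=(36.080700+(-6.192))/8.729261=3.423967, w=(36.080700−(-6.192))/8.729261=4.842644
k=1: b·v=38.1×(-2.84)=-108.204000; √(2b)=8.729261; u=(-108.204000+(-29.529))/8.729261=-15.778311, w=(-108.204000−(-29.529))/8.729261=-9.012790

0: u=3.423967 w=4.842644
1: u=-15.778311 w=-9.012790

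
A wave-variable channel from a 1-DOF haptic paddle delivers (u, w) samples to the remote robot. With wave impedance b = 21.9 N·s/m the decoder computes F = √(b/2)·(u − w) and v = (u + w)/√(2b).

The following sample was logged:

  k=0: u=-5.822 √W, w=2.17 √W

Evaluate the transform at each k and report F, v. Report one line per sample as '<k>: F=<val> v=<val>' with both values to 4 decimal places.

0: F=-26.4462 v=-0.5518

k=0: u−w=-7.9920, u+w=-3.6520; √(b/2)=3.3091, √(2b)=6.6182; F=3.3091×(-7.992)=-26.4462, v=-3.6520/6.6182=-0.5518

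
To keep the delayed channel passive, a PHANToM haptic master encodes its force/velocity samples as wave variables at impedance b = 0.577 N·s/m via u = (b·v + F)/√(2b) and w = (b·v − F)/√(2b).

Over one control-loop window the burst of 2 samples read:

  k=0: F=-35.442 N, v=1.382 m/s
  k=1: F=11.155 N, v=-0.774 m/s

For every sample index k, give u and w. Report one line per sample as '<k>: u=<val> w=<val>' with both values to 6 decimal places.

k=0: b·v=0.577×1.382=0.797414; √(2b)=1.074244; u=(0.797414+(-35.442))/1.074244=-32.250204, w=(0.797414−(-35.442))/1.074244=33.734809
k=1: b·v=0.577×(-0.774)=-0.446598; √(2b)=1.074244; u=(-0.446598+11.155)/1.074244=9.968315, w=(-0.446598−11.155)/1.074244=-10.799780

0: u=-32.250204 w=33.734809
1: u=9.968315 w=-10.799780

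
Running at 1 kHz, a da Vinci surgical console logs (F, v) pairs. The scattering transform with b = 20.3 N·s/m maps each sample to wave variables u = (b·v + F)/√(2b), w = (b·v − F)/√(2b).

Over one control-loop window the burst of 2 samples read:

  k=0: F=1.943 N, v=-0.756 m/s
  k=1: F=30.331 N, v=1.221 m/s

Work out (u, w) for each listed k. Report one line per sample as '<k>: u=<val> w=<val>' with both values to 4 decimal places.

k=0: b·v=20.3×(-0.756)=-15.3468; √(2b)=6.3718; u=(-15.3468+1.943)/6.3718=-2.1036, w=(-15.3468−1.943)/6.3718=-2.7135
k=1: b·v=20.3×1.221=24.7863; √(2b)=6.3718; u=(24.7863+30.331)/6.3718=8.6502, w=(24.7863−30.331)/6.3718=-0.8702

0: u=-2.1036 w=-2.7135
1: u=8.6502 w=-0.8702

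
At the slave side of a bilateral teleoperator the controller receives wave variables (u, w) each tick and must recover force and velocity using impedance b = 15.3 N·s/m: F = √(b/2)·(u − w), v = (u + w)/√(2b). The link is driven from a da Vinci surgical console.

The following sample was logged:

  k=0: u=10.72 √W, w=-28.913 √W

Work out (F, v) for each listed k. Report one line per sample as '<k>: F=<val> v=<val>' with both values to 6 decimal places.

0: F=109.619462 v=-3.288847

k=0: u−w=39.633000, u+w=-18.193000; √(b/2)=2.765863, √(2b)=5.531727; F=2.765863×39.633=109.619462, v=-18.193000/5.531727=-3.288847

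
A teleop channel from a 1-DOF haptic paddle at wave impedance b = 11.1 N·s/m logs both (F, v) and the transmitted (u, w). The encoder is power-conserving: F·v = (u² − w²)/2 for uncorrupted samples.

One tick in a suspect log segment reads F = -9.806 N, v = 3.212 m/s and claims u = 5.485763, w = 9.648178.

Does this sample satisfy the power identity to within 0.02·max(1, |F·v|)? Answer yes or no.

F·v = (-9.806)×3.212 = -31.496872 W.
(u² − w²)/2 = (30.093596 − 93.087339)/2 = -31.496872 W.
|Δ| = 0.000000;  2% of max(1, |F·v|) = 0.629937.

yes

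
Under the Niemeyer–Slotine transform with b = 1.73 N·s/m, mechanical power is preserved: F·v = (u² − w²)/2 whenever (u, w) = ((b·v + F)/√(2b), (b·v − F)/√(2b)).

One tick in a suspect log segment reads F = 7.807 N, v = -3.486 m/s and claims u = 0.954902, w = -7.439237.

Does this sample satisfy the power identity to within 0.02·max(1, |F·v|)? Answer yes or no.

yes

F·v = 7.807×(-3.486) = -27.215202 W.
(u² − w²)/2 = (0.911838 − 55.342247)/2 = -27.215205 W.
|Δ| = 0.000003;  2% of max(1, |F·v|) = 0.544304.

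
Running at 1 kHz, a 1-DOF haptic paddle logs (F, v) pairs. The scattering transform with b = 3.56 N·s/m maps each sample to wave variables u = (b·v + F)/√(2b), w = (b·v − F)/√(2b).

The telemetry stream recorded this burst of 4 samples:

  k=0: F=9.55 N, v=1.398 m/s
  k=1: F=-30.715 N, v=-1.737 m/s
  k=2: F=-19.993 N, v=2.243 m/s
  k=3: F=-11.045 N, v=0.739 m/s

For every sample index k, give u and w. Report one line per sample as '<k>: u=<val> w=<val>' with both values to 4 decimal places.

k=0: b·v=3.56×1.398=4.9769; √(2b)=2.6683; u=(4.9769+9.55)/2.6683=5.4442, w=(4.9769−9.55)/2.6683=-1.7138
k=1: b·v=3.56×(-1.737)=-6.1837; √(2b)=2.6683; u=(-6.1837+(-30.715))/2.6683=-13.8284, w=(-6.1837−(-30.715))/2.6683=9.1935
k=2: b·v=3.56×2.243=7.9851; √(2b)=2.6683; u=(7.9851+(-19.993))/2.6683=-4.5002, w=(7.9851−(-19.993))/2.6683=10.4852
k=3: b·v=3.56×0.739=2.6308; √(2b)=2.6683; u=(2.6308+(-11.045))/2.6683=-3.1533, w=(2.6308−(-11.045))/2.6683=5.1252

0: u=5.4442 w=-1.7138
1: u=-13.8284 w=9.1935
2: u=-4.5002 w=10.4852
3: u=-3.1533 w=5.1252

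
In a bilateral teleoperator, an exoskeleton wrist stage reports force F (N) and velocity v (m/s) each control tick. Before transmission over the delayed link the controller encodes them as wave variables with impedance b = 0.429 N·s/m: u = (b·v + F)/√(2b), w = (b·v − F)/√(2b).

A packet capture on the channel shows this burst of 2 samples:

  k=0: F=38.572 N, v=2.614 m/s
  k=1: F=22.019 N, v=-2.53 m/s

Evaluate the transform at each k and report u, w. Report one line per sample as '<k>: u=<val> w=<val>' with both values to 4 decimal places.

k=0: b·v=0.429×2.614=1.1214; √(2b)=0.9263; u=(1.1214+38.572)/0.9263=42.8524, w=(1.1214−38.572)/0.9263=-40.4311
k=1: b·v=0.429×(-2.53)=-1.0854; √(2b)=0.9263; u=(-1.0854+22.019)/0.9263=22.5996, w=(-1.0854−22.019)/0.9263=-24.9431

0: u=42.8524 w=-40.4311
1: u=22.5996 w=-24.9431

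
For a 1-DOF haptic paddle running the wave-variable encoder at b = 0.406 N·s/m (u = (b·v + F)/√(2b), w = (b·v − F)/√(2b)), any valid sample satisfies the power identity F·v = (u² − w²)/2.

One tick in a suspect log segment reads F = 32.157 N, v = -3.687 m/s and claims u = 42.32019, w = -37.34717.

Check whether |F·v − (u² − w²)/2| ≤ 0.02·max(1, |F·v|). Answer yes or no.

F·v = 32.157×(-3.687) = -118.56286 W.
(u² − w²)/2 = (1790.99848 − 1394.81111)/2 = 198.09369 W.
|Δ| = 316.65655;  2% of max(1, |F·v|) = 2.37126.

no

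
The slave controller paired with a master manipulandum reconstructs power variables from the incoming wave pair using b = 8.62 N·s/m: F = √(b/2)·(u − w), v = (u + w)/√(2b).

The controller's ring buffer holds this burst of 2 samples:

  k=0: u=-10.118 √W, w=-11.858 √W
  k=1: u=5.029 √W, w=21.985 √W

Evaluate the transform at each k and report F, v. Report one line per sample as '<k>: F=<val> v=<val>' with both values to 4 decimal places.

k=0: u−w=1.7400, u+w=-21.9760; √(b/2)=2.0761, √(2b)=4.1521; F=2.0761×1.74=3.6123, v=-21.9760/4.1521=-5.2927
k=1: u−w=-16.9560, u+w=27.0140; √(b/2)=2.0761, √(2b)=4.1521; F=2.0761×(-16.956)=-35.2016, v=27.0140/4.1521=6.5061

0: F=3.6123 v=-5.2927
1: F=-35.2016 v=6.5061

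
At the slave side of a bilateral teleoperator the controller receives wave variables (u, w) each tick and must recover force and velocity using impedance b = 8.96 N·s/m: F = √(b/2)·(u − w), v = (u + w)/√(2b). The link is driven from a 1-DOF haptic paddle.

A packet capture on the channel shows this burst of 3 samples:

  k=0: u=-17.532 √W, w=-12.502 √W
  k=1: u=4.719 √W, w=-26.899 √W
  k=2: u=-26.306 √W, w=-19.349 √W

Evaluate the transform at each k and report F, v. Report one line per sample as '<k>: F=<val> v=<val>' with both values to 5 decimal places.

k=0: u−w=-5.03000, u+w=-30.03400; √(b/2)=2.11660, √(2b)=4.23320; F=2.11660×(-5.03)=-10.64650, v=-30.03400/4.23320=-7.09487
k=1: u−w=31.61800, u+w=-22.18000; √(b/2)=2.11660, √(2b)=4.23320; F=2.11660×31.618=66.92269, v=-22.18000/4.23320=-5.23953
k=2: u−w=-6.95700, u+w=-45.65500; √(b/2)=2.11660, √(2b)=4.23320; F=2.11660×(-6.957)=-14.72519, v=-45.65500/4.23320=-10.78498

0: F=-10.64650 v=-7.09487
1: F=66.92269 v=-5.23953
2: F=-14.72519 v=-10.78498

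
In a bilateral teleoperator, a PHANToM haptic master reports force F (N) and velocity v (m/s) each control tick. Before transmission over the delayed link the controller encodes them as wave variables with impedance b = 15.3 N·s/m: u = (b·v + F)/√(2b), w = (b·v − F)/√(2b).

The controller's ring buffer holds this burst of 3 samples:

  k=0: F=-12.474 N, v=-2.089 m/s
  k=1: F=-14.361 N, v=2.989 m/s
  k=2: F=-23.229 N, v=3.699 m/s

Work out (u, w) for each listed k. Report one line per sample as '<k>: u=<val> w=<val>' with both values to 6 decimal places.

k=0: b·v=15.3×(-2.089)=-31.961700; √(2b)=5.531727; u=(-31.961700+(-12.474))/5.531727=-8.032881, w=(-31.961700−(-12.474))/5.531727=-3.522896
k=1: b·v=15.3×2.989=45.731700; √(2b)=5.531727; u=(45.731700+(-14.361))/5.531727=5.671050, w=(45.731700−(-14.361))/5.531727=10.863281
k=2: b·v=15.3×3.699=56.594700; √(2b)=5.531727; u=(56.594700+(-23.229))/5.531727=6.031697, w=(56.594700−(-23.229))/5.531727=14.430160

0: u=-8.032881 w=-3.522896
1: u=5.671050 w=10.863281
2: u=6.031697 w=14.430160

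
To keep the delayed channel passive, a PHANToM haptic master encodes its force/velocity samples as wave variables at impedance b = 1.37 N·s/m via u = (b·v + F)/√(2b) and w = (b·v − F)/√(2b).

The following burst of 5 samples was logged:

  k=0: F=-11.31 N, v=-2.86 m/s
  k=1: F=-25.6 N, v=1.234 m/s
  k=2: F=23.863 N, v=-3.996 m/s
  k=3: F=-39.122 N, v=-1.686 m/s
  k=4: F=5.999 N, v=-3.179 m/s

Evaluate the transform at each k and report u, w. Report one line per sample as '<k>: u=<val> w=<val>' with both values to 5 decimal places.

0: u=-9.19969 w=4.46555
1: u=-14.44421 w=16.48684
2: u=11.10889 w=-17.72344
3: u=-25.02988 w=22.23905
4: u=0.99304 w=-6.25522

k=0: b·v=1.37×(-2.86)=-3.91820; √(2b)=1.65529; u=(-3.91820+(-11.31))/1.65529=-9.19969, w=(-3.91820−(-11.31))/1.65529=4.46555
k=1: b·v=1.37×1.234=1.69058; √(2b)=1.65529; u=(1.69058+(-25.6))/1.65529=-14.44421, w=(1.69058−(-25.6))/1.65529=16.48684
k=2: b·v=1.37×(-3.996)=-5.47452; √(2b)=1.65529; u=(-5.47452+23.863)/1.65529=11.10889, w=(-5.47452−23.863)/1.65529=-17.72344
k=3: b·v=1.37×(-1.686)=-2.30982; √(2b)=1.65529; u=(-2.30982+(-39.122))/1.65529=-25.02988, w=(-2.30982−(-39.122))/1.65529=22.23905
k=4: b·v=1.37×(-3.179)=-4.35523; √(2b)=1.65529; u=(-4.35523+5.999)/1.65529=0.99304, w=(-4.35523−5.999)/1.65529=-6.25522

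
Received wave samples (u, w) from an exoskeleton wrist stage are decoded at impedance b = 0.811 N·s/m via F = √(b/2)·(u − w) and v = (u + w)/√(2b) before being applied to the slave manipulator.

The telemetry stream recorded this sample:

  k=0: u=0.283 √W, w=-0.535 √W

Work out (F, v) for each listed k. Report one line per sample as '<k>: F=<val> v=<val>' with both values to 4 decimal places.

0: F=0.5209 v=-0.1979

k=0: u−w=0.8180, u+w=-0.2520; √(b/2)=0.6368, √(2b)=1.2736; F=0.6368×0.818=0.5209, v=-0.2520/1.2736=-0.1979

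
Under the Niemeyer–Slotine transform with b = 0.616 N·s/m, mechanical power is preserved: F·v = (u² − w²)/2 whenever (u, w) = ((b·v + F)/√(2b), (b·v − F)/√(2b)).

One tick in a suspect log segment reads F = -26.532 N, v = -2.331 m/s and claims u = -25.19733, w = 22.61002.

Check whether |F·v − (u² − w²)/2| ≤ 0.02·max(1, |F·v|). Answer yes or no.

F·v = (-26.532)×(-2.331) = 61.84609 W.
(u² − w²)/2 = (634.90544 − 511.21300)/2 = 61.84622 W.
|Δ| = 0.00013;  2% of max(1, |F·v|) = 1.23692.

yes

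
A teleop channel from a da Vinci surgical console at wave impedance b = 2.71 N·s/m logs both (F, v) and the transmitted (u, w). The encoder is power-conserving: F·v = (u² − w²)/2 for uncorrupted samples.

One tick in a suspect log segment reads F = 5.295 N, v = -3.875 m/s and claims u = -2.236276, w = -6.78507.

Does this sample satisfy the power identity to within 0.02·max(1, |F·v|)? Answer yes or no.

F·v = 5.295×(-3.875) = -20.518125 W.
(u² − w²)/2 = (5.000930 − 46.037175)/2 = -20.518122 W.
|Δ| = 0.000003;  2% of max(1, |F·v|) = 0.410363.

yes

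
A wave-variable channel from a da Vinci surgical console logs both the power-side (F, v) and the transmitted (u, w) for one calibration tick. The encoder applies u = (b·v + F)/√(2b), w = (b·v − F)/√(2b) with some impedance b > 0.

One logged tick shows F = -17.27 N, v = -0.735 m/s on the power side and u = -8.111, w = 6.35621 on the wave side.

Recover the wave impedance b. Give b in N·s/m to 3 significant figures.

u + w = -1.75479;  u + w = √(2b)·v, so √(2b) = -1.75479/(-0.735) = 2.38747.
b = (√(2b))²/2 = 5.70001/2 = 2.85001.
(Check via u − w = 2F/√(2b): u − w = -14.46721, 2F/√(2b) = -14.46720.)

b = 2.85 N·s/m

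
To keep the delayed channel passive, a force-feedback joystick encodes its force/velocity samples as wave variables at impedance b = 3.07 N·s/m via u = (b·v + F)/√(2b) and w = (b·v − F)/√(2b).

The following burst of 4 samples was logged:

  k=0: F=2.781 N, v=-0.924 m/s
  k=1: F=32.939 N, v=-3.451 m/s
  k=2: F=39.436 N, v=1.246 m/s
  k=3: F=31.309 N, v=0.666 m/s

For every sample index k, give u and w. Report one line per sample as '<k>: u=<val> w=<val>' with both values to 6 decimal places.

k=0: b·v=3.07×(-0.924)=-2.836680; √(2b)=2.477902; u=(-2.836680+2.781)/2.477902=-0.022471, w=(-2.836680−2.781)/2.477902=-2.267111
k=1: b·v=3.07×(-3.451)=-10.594570; √(2b)=2.477902; u=(-10.594570+32.939)/2.477902=9.017478, w=(-10.594570−32.939)/2.477902=-17.568719
k=2: b·v=3.07×1.246=3.825220; √(2b)=2.477902; u=(3.825220+39.436)/2.477902=17.458808, w=(3.825220−39.436)/2.477902=-14.371341
k=3: b·v=3.07×0.666=2.044620; √(2b)=2.477902; u=(2.044620+31.309)/2.477902=13.460426, w=(2.044620−31.309)/2.477902=-11.810143

0: u=-0.022471 w=-2.267111
1: u=9.017478 w=-17.568719
2: u=17.458808 w=-14.371341
3: u=13.460426 w=-11.810143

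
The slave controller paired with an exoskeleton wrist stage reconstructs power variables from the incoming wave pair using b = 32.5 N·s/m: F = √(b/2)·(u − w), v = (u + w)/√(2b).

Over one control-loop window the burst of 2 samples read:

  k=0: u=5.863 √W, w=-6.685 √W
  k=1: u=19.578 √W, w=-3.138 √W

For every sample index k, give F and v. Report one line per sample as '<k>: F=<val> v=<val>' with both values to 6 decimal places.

0: F=50.582605 v=-0.101957
1: F=91.571124 v=2.039131

k=0: u−w=12.548000, u+w=-0.822000; √(b/2)=4.031129, √(2b)=8.062258; F=4.031129×12.548=50.582605, v=-0.822000/8.062258=-0.101957
k=1: u−w=22.716000, u+w=16.440000; √(b/2)=4.031129, √(2b)=8.062258; F=4.031129×22.716=91.571124, v=16.440000/8.062258=2.039131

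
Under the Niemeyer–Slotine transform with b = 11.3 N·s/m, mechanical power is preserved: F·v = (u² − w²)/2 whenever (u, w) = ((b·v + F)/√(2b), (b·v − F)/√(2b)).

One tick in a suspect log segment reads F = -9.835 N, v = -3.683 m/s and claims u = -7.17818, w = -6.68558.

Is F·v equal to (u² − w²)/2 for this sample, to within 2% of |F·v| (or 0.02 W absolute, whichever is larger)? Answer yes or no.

no

F·v = (-9.835)×(-3.683) = 36.22230 W.
(u² − w²)/2 = (51.52627 − 44.69698)/2 = 3.41464 W.
|Δ| = 32.80766;  2% of max(1, |F·v|) = 0.72445.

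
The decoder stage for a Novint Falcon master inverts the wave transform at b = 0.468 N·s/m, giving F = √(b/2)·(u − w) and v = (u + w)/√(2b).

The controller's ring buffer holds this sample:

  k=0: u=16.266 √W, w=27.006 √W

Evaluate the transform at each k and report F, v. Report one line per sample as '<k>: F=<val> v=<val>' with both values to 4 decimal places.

0: F=-5.1953 v=44.7269

k=0: u−w=-10.7400, u+w=43.2720; √(b/2)=0.4837, √(2b)=0.9675; F=0.4837×(-10.74)=-5.1953, v=43.2720/0.9675=44.7269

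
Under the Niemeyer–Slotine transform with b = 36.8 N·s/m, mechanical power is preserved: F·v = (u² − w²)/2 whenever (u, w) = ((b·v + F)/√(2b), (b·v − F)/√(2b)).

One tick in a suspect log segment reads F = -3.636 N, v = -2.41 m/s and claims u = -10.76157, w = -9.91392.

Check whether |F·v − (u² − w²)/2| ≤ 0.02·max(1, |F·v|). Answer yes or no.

F·v = (-3.636)×(-2.41) = 8.7628 W.
(u² − w²)/2 = (115.8114 − 98.2858)/2 = 8.7628 W.
|Δ| = 0.0000;  2% of max(1, |F·v|) = 0.1753.

yes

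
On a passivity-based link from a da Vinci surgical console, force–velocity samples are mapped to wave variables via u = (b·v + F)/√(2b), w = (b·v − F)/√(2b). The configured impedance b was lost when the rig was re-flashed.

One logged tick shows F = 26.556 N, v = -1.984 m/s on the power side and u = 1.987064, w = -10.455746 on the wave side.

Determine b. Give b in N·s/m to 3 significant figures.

u + w = -8.468682;  u + w = √(2b)·v, so √(2b) = -8.468682/(-1.984) = 4.268489.
b = (√(2b))²/2 = 18.219998/2 = 9.109999.
(Check via u − w = 2F/√(2b): u − w = 12.442810, 2F/√(2b) = 12.442811.)

b = 9.11 N·s/m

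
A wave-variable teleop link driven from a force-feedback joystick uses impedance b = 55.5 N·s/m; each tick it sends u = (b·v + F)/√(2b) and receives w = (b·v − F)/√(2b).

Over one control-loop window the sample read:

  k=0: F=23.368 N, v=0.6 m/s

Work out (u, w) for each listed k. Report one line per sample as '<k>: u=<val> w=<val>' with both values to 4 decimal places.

0: u=5.3787 w=0.9427

k=0: b·v=55.5×0.6=33.3000; √(2b)=10.5357; u=(33.3000+23.368)/10.5357=5.3787, w=(33.3000−23.368)/10.5357=0.9427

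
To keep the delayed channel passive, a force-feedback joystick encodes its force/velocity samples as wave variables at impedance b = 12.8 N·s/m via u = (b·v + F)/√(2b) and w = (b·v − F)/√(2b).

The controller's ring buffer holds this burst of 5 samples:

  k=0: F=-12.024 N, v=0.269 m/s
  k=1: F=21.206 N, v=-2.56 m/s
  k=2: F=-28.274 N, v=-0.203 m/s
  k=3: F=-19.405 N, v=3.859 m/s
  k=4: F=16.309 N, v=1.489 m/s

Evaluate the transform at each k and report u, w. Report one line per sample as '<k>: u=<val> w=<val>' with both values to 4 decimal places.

k=0: b·v=12.8×0.269=3.4432; √(2b)=5.0596; u=(3.4432+(-12.024))/5.0596=-1.6959, w=(3.4432−(-12.024))/5.0596=3.0570
k=1: b·v=12.8×(-2.56)=-32.7680; √(2b)=5.0596; u=(-32.7680+21.206)/5.0596=-2.2851, w=(-32.7680−21.206)/5.0596=-10.6675
k=2: b·v=12.8×(-0.203)=-2.5984; √(2b)=5.0596; u=(-2.5984+(-28.274))/5.0596=-6.1017, w=(-2.5984−(-28.274))/5.0596=5.0746
k=3: b·v=12.8×3.859=49.3952; √(2b)=5.0596; u=(49.3952+(-19.405))/5.0596=5.9273, w=(49.3952−(-19.405))/5.0596=13.5978
k=4: b·v=12.8×1.489=19.0592; √(2b)=5.0596; u=(19.0592+16.309)/5.0596=6.9903, w=(19.0592−16.309)/5.0596=0.5436

0: u=-1.6959 w=3.0570
1: u=-2.2851 w=-10.6675
2: u=-6.1017 w=5.0746
3: u=5.9273 w=13.5978
4: u=6.9903 w=0.5436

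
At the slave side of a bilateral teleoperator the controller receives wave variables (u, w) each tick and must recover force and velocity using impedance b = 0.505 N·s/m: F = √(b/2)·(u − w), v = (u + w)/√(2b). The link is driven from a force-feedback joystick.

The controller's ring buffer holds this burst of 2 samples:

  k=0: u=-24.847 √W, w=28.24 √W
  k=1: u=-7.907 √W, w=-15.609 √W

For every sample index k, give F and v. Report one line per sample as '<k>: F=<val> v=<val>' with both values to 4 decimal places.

0: F=-26.6759 v=3.3762
1: F=3.8702 v=-23.3993

k=0: u−w=-53.0870, u+w=3.3930; √(b/2)=0.5025, √(2b)=1.0050; F=0.5025×(-53.087)=-26.6759, v=3.3930/1.0050=3.3762
k=1: u−w=7.7020, u+w=-23.5160; √(b/2)=0.5025, √(2b)=1.0050; F=0.5025×7.702=3.8702, v=-23.5160/1.0050=-23.3993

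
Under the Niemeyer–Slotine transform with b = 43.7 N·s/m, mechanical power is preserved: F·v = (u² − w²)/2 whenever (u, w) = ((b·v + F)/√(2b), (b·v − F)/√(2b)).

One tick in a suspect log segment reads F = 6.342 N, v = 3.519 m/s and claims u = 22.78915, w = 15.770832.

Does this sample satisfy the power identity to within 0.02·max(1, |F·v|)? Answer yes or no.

F·v = 6.342×3.519 = 22.317498 W.
(u² − w²)/2 = (519.345358 − 248.719142)/2 = 135.313108 W.
|Δ| = 112.995610;  2% of max(1, |F·v|) = 0.446350.

no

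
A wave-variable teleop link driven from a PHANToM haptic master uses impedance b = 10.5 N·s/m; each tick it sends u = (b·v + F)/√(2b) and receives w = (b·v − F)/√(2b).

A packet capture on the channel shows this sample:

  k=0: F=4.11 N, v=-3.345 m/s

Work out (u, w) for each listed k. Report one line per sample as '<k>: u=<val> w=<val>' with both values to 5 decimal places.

k=0: b·v=10.5×(-3.345)=-35.12250; √(2b)=4.58258; u=(-35.12250+4.11)/4.58258=-6.76748, w=(-35.12250−4.11)/4.58258=-8.56123

0: u=-6.76748 w=-8.56123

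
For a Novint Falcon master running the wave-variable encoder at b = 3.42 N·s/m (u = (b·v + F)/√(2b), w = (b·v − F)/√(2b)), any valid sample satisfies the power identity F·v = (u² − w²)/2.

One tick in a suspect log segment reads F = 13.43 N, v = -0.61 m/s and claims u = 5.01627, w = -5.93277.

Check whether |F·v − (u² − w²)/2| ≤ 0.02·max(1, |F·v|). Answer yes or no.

no

F·v = 13.43×(-0.61) = -8.1923 W.
(u² − w²)/2 = (25.1630 − 35.1978)/2 = -5.0174 W.
|Δ| = 3.1749;  2% of max(1, |F·v|) = 0.1638.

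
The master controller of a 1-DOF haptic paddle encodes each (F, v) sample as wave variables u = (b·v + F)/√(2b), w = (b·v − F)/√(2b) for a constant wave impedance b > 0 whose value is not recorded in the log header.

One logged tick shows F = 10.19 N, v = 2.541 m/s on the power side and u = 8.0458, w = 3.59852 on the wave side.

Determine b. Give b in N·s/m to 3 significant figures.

u + w = 11.6443;  u + w = √(2b)·v, so √(2b) = 11.6443/2.541 = 4.5826.
b = (√(2b))²/2 = 21.0000/2 = 10.5000.
(Check via u − w = 2F/√(2b): u − w = 4.4473, 2F/√(2b) = 4.4473.)

b = 10.5 N·s/m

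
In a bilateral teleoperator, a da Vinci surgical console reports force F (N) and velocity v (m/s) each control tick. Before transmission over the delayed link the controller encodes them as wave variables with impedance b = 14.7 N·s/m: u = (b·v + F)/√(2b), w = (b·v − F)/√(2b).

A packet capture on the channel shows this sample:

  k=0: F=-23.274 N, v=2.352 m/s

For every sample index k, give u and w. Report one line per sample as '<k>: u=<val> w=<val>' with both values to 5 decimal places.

0: u=2.08411 w=10.66885

k=0: b·v=14.7×2.352=34.57440; √(2b)=5.42218; u=(34.57440+(-23.274))/5.42218=2.08411, w=(34.57440−(-23.274))/5.42218=10.66885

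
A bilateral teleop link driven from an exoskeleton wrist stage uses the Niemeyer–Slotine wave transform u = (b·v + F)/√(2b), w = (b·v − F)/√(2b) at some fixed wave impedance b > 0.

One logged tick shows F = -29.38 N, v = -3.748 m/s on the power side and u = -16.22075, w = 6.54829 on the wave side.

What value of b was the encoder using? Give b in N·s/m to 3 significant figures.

u + w = -9.6725;  u + w = √(2b)·v, so √(2b) = -9.6725/(-3.748) = 2.5807.
b = (√(2b))²/2 = 6.6600/2 = 3.3300.
(Check via u − w = 2F/√(2b): u − w = -22.7690, 2F/√(2b) = -22.7690.)

b = 3.33 N·s/m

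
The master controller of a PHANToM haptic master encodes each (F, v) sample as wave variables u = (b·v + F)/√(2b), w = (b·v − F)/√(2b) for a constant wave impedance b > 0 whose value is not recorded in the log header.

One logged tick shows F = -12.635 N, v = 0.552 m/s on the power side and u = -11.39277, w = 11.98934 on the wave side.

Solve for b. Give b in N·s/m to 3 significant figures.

u + w = 0.5966;  u + w = √(2b)·v, so √(2b) = 0.5966/0.552 = 1.0807.
b = (√(2b))²/2 = 1.1680/2 = 0.5840.
(Check via u − w = 2F/√(2b): u − w = -23.3821, 2F/√(2b) = -23.3821.)

b = 0.584 N·s/m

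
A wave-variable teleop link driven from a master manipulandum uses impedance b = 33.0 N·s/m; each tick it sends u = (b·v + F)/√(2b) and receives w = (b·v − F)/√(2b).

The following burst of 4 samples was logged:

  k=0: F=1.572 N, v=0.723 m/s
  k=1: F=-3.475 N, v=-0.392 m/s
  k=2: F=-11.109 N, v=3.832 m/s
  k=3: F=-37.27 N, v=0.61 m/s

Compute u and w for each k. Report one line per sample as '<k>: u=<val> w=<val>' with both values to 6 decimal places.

0: u=3.130340 w=2.743340
1: u=-2.020054 w=-1.164569
2: u=14.198234 w=16.933081
3: u=-2.109788 w=7.065452

k=0: b·v=33.0×0.723=23.859000; √(2b)=8.124038; u=(23.859000+1.572)/8.124038=3.130340, w=(23.859000−1.572)/8.124038=2.743340
k=1: b·v=33.0×(-0.392)=-12.936000; √(2b)=8.124038; u=(-12.936000+(-3.475))/8.124038=-2.020054, w=(-12.936000−(-3.475))/8.124038=-1.164569
k=2: b·v=33.0×3.832=126.456000; √(2b)=8.124038; u=(126.456000+(-11.109))/8.124038=14.198234, w=(126.456000−(-11.109))/8.124038=16.933081
k=3: b·v=33.0×0.61=20.130000; √(2b)=8.124038; u=(20.130000+(-37.27))/8.124038=-2.109788, w=(20.130000−(-37.27))/8.124038=7.065452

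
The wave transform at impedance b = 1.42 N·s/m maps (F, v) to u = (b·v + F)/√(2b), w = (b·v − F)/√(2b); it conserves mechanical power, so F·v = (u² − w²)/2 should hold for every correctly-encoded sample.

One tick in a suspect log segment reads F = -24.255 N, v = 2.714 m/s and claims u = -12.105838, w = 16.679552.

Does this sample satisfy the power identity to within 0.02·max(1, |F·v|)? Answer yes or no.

yes

F·v = (-24.255)×2.714 = -65.828070 W.
(u² − w²)/2 = (146.551314 − 278.207455)/2 = -65.828071 W.
|Δ| = 0.000001;  2% of max(1, |F·v|) = 1.316561.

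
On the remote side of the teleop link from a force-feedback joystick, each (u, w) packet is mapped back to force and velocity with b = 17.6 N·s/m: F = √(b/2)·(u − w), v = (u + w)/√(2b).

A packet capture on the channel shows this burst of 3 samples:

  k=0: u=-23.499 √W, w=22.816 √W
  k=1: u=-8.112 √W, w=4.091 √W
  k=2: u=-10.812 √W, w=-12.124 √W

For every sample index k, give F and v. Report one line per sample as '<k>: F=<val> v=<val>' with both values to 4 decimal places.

0: F=-137.3925 v=-0.1151
1: F=-36.1999 v=-0.6777
2: F=3.8920 v=-3.8659

k=0: u−w=-46.3150, u+w=-0.6830; √(b/2)=2.9665, √(2b)=5.9330; F=2.9665×(-46.315)=-137.3925, v=-0.6830/5.9330=-0.1151
k=1: u−w=-12.2030, u+w=-4.0210; √(b/2)=2.9665, √(2b)=5.9330; F=2.9665×(-12.203)=-36.1999, v=-4.0210/5.9330=-0.6777
k=2: u−w=1.3120, u+w=-22.9360; √(b/2)=2.9665, √(2b)=5.9330; F=2.9665×1.312=3.8920, v=-22.9360/5.9330=-3.8659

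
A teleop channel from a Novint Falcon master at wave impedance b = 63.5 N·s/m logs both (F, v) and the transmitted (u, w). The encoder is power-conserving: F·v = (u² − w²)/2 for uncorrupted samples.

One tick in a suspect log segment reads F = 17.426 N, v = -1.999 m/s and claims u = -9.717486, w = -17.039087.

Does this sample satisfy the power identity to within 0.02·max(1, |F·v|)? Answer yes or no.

no

F·v = 17.426×(-1.999) = -34.834574 W.
(u² − w²)/2 = (94.429534 − 290.330486)/2 = -97.950476 W.
|Δ| = 63.115902;  2% of max(1, |F·v|) = 0.696691.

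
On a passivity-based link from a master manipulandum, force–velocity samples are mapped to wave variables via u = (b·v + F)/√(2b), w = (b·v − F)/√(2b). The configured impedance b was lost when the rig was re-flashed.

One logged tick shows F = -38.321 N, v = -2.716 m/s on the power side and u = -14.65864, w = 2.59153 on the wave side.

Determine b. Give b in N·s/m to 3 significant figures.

b = 9.87 N·s/m

u + w = -12.0671;  u + w = √(2b)·v, so √(2b) = -12.0671/(-2.716) = 4.4430.
b = (√(2b))²/2 = 19.7400/2 = 9.8700.
(Check via u − w = 2F/√(2b): u − w = -17.2502, 2F/√(2b) = -17.2502.)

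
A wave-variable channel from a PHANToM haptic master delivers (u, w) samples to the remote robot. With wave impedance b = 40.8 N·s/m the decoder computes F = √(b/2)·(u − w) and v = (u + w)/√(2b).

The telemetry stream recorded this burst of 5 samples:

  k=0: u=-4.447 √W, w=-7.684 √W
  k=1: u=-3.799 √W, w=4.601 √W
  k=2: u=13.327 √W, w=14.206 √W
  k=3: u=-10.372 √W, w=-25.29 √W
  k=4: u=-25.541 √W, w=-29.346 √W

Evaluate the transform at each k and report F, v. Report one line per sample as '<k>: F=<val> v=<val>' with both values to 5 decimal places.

k=0: u−w=3.23700, u+w=-12.13100; √(b/2)=4.51664, √(2b)=9.03327; F=4.51664×3.237=14.62035, v=-12.13100/9.03327=-1.34292
k=1: u−w=-8.40000, u+w=0.80200; √(b/2)=4.51664, √(2b)=9.03327; F=4.51664×(-8.4)=-37.93974, v=0.80200/9.03327=0.08878
k=2: u−w=-0.87900, u+w=27.53300; √(b/2)=4.51664, √(2b)=9.03327; F=4.51664×(-0.879)=-3.97012, v=27.53300/9.03327=3.04795
k=3: u−w=14.91800, u+w=-35.66200; √(b/2)=4.51664, √(2b)=9.03327; F=4.51664×14.918=67.37917, v=-35.66200/9.03327=-3.94785
k=4: u−w=3.80500, u+w=-54.88700; √(b/2)=4.51664, √(2b)=9.03327; F=4.51664×3.805=17.18580, v=-54.88700/9.03327=-6.07609

0: F=14.62035 v=-1.34292
1: F=-37.93974 v=0.08878
2: F=-3.97012 v=3.04795
3: F=67.37917 v=-3.94785
4: F=17.18580 v=-6.07609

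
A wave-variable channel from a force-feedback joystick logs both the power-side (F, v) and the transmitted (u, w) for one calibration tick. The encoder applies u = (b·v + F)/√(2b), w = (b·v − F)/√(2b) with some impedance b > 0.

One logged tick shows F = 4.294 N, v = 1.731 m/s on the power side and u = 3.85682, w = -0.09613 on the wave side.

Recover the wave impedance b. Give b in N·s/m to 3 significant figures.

b = 2.36 N·s/m

u + w = 3.76069;  u + w = √(2b)·v, so √(2b) = 3.76069/1.731 = 2.17255.
b = (√(2b))²/2 = 4.71999/2 = 2.35999.
(Check via u − w = 2F/√(2b): u − w = 3.95295, 2F/√(2b) = 3.95295.)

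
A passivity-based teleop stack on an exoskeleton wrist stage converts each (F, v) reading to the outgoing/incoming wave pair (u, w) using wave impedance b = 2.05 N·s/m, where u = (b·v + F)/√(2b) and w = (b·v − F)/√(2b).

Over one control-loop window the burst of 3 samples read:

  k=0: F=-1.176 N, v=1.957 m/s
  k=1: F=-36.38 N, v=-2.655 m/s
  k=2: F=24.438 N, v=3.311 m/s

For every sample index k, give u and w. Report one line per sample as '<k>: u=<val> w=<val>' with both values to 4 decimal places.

0: u=1.4005 w=2.5621
1: u=-20.6548 w=15.2788
2: u=15.4212 w=-8.7169

k=0: b·v=2.05×1.957=4.0118; √(2b)=2.0248; u=(4.0118+(-1.176))/2.0248=1.4005, w=(4.0118−(-1.176))/2.0248=2.5621
k=1: b·v=2.05×(-2.655)=-5.4427; √(2b)=2.0248; u=(-5.4427+(-36.38))/2.0248=-20.6548, w=(-5.4427−(-36.38))/2.0248=15.2788
k=2: b·v=2.05×3.311=6.7875; √(2b)=2.0248; u=(6.7875+24.438)/2.0248=15.4212, w=(6.7875−24.438)/2.0248=-8.7169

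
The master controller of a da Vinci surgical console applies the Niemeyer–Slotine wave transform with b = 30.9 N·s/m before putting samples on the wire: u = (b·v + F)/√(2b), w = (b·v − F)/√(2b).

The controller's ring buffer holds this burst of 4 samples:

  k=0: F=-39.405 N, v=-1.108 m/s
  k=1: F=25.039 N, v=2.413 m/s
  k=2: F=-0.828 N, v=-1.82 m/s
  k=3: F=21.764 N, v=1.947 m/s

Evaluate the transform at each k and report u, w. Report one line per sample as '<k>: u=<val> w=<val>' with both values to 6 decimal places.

0: u=-9.367690 w=0.657372
1: u=12.669753 w=6.299558
2: u=-7.259107 w=-7.048455
3: u=10.421473 w=4.884474

k=0: b·v=30.9×(-1.108)=-34.237200; √(2b)=7.861298; u=(-34.237200+(-39.405))/7.861298=-9.367690, w=(-34.237200−(-39.405))/7.861298=0.657372
k=1: b·v=30.9×2.413=74.561700; √(2b)=7.861298; u=(74.561700+25.039)/7.861298=12.669753, w=(74.561700−25.039)/7.861298=6.299558
k=2: b·v=30.9×(-1.82)=-56.238000; √(2b)=7.861298; u=(-56.238000+(-0.828))/7.861298=-7.259107, w=(-56.238000−(-0.828))/7.861298=-7.048455
k=3: b·v=30.9×1.947=60.162300; √(2b)=7.861298; u=(60.162300+21.764)/7.861298=10.421473, w=(60.162300−21.764)/7.861298=4.884474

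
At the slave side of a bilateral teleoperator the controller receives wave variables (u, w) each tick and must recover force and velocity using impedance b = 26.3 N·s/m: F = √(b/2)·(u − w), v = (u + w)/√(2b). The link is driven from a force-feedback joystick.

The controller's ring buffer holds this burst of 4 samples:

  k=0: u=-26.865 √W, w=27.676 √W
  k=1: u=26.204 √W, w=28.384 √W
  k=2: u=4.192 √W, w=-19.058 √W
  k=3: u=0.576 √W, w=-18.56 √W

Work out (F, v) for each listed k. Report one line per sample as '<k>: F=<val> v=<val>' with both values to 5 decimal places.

0: F=-197.78164 v=0.11182
1: F=-7.90532 v=7.52669
2: F=84.31131 v=-2.04975
3: F=69.39274 v=-2.47967

k=0: u−w=-54.54100, u+w=0.81100; √(b/2)=3.62629, √(2b)=7.25259; F=3.62629×(-54.541)=-197.78164, v=0.81100/7.25259=0.11182
k=1: u−w=-2.18000, u+w=54.58800; √(b/2)=3.62629, √(2b)=7.25259; F=3.62629×(-2.18)=-7.90532, v=54.58800/7.25259=7.52669
k=2: u−w=23.25000, u+w=-14.86600; √(b/2)=3.62629, √(2b)=7.25259; F=3.62629×23.25=84.31131, v=-14.86600/7.25259=-2.04975
k=3: u−w=19.13600, u+w=-17.98400; √(b/2)=3.62629, √(2b)=7.25259; F=3.62629×19.136=69.39274, v=-17.98400/7.25259=-2.47967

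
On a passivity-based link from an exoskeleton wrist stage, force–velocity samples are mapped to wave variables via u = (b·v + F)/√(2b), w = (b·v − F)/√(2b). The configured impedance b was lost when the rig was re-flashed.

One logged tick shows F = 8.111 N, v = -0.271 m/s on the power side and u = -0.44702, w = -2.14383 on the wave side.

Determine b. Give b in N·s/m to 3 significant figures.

b = 45.7 N·s/m

u + w = -2.5908;  u + w = √(2b)·v, so √(2b) = -2.5908/(-0.271) = 9.5603.
b = (√(2b))²/2 = 91.3999/2 = 45.7000.
(Check via u − w = 2F/√(2b): u − w = 1.6968, 2F/√(2b) = 1.6968.)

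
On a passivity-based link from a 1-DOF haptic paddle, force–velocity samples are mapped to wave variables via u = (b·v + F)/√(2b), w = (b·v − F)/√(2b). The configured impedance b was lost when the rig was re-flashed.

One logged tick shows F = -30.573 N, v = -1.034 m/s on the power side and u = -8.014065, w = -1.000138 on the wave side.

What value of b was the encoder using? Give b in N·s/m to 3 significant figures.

u + w = -9.014203;  u + w = √(2b)·v, so √(2b) = -9.014203/(-1.034) = 8.717798.
b = (√(2b))²/2 = 76.000000/2 = 38.000000.
(Check via u − w = 2F/√(2b): u − w = -7.013927, 2F/√(2b) = -7.013927.)

b = 38 N·s/m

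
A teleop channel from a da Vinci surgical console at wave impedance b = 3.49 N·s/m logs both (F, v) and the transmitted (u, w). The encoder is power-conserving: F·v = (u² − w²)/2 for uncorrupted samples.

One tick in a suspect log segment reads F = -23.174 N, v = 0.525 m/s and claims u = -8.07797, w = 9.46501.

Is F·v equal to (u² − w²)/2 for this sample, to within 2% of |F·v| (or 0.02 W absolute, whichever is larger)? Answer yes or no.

yes

F·v = (-23.174)×0.525 = -12.1663 W.
(u² − w²)/2 = (65.2536 − 89.5864)/2 = -12.1664 W.
|Δ| = 0.0001;  2% of max(1, |F·v|) = 0.2433.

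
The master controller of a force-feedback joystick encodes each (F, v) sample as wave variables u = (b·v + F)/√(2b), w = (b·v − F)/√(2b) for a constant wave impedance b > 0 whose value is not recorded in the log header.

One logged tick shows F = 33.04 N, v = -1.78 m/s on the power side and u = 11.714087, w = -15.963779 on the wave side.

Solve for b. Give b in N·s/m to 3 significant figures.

u + w = -4.249692;  u + w = √(2b)·v, so √(2b) = -4.249692/(-1.78) = 2.387467.
b = (√(2b))²/2 = 5.700001/2 = 2.850000.
(Check via u − w = 2F/√(2b): u − w = 27.677866, 2F/√(2b) = 27.677865.)

b = 2.85 N·s/m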